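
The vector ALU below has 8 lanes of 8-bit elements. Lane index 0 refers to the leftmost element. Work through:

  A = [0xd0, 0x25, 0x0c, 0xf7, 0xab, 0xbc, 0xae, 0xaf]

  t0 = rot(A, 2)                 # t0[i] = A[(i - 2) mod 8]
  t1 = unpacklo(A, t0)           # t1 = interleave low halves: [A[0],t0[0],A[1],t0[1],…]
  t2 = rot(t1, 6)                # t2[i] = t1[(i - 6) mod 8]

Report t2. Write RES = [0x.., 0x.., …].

RES = [ 0x25  0xaf  0x0c  0xd0  0xf7  0x25  0xd0  0xae ]

  t0: ae af d0 25 0c f7 ab bc
  t1: d0 ae 25 af 0c d0 f7 25
  t2: 25 af 0c d0 f7 25 d0 ae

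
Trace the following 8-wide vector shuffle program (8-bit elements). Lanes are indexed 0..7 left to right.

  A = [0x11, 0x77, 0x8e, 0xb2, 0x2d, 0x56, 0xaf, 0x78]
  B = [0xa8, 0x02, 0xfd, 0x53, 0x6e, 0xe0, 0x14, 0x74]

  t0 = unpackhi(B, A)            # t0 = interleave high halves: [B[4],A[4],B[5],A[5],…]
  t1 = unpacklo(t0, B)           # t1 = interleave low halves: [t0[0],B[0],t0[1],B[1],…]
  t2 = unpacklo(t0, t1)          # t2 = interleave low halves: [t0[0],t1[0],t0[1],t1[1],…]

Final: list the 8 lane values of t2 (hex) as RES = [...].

RES = [0x6e, 0x6e, 0x2d, 0xa8, 0xe0, 0x2d, 0x56, 0x02]

→ t0 |6e|2d|e0|56|14|af|74|78|
→ t1 |6e|a8|2d|02|e0|fd|56|53|
→ t2 |6e|6e|2d|a8|e0|2d|56|02|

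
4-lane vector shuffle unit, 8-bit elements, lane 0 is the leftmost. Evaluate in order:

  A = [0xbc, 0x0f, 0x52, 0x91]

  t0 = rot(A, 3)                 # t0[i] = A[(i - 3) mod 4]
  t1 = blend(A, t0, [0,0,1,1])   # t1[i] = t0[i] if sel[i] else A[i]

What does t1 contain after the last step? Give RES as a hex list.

t0 = [0x0f, 0x52, 0x91, 0xbc]
t1 = [0xbc, 0x0f, 0x91, 0xbc]

RES = [ 0xbc  0x0f  0x91  0xbc ]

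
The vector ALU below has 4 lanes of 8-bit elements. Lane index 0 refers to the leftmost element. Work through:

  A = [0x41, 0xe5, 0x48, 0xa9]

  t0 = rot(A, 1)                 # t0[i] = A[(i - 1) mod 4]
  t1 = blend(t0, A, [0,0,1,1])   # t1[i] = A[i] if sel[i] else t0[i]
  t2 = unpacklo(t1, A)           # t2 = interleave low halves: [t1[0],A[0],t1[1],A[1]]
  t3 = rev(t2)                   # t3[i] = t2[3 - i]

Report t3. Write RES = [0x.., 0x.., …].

→ t0 |a9|41|e5|48|
→ t1 |a9|41|48|a9|
→ t2 |a9|41|41|e5|
→ t3 |e5|41|41|a9|

RES = [ 0xe5  0x41  0x41  0xa9 ]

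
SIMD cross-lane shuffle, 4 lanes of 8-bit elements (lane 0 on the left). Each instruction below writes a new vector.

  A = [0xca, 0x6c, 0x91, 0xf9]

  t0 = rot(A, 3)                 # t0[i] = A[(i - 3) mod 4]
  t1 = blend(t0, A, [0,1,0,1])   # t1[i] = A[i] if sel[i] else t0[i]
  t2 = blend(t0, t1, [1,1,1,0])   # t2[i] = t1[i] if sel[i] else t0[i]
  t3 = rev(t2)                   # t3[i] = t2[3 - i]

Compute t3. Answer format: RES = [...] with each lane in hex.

RES = [ 0xca  0xf9  0x6c  0x6c ]

t0 = [0x6c, 0x91, 0xf9, 0xca]
t1 = [0x6c, 0x6c, 0xf9, 0xf9]
t2 = [0x6c, 0x6c, 0xf9, 0xca]
t3 = [0xca, 0xf9, 0x6c, 0x6c]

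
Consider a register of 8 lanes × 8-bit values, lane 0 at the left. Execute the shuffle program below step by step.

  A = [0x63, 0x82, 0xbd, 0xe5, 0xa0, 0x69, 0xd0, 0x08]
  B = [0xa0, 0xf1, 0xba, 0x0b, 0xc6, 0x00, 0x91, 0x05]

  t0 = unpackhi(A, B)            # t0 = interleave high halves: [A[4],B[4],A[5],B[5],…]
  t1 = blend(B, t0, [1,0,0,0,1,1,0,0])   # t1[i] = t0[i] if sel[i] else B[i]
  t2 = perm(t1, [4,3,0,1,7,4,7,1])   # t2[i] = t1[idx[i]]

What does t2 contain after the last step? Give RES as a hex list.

  t0: a0 c6 69 00 d0 91 08 05
  t1: a0 f1 ba 0b d0 91 91 05
  t2: d0 0b a0 f1 05 d0 05 f1

RES = [ 0xd0  0x0b  0xa0  0xf1  0x05  0xd0  0x05  0xf1 ]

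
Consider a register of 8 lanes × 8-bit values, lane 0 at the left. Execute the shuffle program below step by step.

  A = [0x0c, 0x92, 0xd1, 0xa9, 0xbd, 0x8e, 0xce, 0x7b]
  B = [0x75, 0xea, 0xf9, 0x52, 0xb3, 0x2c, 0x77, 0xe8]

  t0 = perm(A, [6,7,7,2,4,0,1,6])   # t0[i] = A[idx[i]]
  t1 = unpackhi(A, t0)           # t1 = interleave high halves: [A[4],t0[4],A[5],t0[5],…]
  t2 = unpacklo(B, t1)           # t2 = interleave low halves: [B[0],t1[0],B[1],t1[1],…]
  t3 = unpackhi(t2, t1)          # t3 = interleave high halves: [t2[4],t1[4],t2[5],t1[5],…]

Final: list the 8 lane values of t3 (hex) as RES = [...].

RES = [ 0xf9  0xce  0x8e  0x92  0x52  0x7b  0x0c  0xce ]

t0 = [0xce, 0x7b, 0x7b, 0xd1, 0xbd, 0x0c, 0x92, 0xce]
t1 = [0xbd, 0xbd, 0x8e, 0x0c, 0xce, 0x92, 0x7b, 0xce]
t2 = [0x75, 0xbd, 0xea, 0xbd, 0xf9, 0x8e, 0x52, 0x0c]
t3 = [0xf9, 0xce, 0x8e, 0x92, 0x52, 0x7b, 0x0c, 0xce]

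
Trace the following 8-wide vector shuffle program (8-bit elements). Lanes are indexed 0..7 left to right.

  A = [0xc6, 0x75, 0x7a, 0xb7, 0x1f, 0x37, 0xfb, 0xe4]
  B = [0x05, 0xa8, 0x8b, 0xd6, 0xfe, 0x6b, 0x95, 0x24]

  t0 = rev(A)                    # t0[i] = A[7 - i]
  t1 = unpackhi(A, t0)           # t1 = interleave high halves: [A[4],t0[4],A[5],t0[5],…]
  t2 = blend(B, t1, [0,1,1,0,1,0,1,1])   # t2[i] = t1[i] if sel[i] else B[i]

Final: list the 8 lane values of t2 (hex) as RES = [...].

  t0: e4 fb 37 1f b7 7a 75 c6
  t1: 1f b7 37 7a fb 75 e4 c6
  t2: 05 b7 37 d6 fb 6b e4 c6

RES = [0x05, 0xb7, 0x37, 0xd6, 0xfb, 0x6b, 0xe4, 0xc6]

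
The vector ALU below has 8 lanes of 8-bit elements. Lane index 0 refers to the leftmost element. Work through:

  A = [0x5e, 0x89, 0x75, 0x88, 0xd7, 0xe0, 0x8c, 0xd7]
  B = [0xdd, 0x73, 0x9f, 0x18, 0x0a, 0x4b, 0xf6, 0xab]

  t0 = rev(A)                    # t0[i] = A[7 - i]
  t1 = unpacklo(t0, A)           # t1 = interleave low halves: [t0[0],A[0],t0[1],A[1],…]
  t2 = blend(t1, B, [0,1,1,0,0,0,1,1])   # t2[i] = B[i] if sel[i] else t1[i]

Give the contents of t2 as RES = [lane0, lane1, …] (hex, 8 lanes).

→ t0 |d7|8c|e0|d7|88|75|89|5e|
→ t1 |d7|5e|8c|89|e0|75|d7|88|
→ t2 |d7|73|9f|89|e0|75|f6|ab|

RES = [ 0xd7  0x73  0x9f  0x89  0xe0  0x75  0xf6  0xab ]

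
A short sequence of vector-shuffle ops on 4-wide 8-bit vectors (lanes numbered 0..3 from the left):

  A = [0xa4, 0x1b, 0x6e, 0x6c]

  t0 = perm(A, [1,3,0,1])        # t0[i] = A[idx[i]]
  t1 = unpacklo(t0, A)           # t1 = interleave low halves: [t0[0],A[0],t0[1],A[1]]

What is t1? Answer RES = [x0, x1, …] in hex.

RES = [ 0x1b  0xa4  0x6c  0x1b ]

t0 = [0x1b, 0x6c, 0xa4, 0x1b]
t1 = [0x1b, 0xa4, 0x6c, 0x1b]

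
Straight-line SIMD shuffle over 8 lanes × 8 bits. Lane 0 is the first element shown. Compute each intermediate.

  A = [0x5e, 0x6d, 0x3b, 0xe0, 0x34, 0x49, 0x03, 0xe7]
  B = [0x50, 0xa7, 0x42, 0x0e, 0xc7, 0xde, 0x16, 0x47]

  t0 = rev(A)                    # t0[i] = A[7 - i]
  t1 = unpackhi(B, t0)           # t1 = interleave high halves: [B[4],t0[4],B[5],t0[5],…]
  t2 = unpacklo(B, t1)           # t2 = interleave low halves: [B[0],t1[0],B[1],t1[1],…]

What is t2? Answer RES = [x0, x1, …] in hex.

RES = [ 0x50  0xc7  0xa7  0xe0  0x42  0xde  0x0e  0x3b ]

  t0: e7 03 49 34 e0 3b 6d 5e
  t1: c7 e0 de 3b 16 6d 47 5e
  t2: 50 c7 a7 e0 42 de 0e 3b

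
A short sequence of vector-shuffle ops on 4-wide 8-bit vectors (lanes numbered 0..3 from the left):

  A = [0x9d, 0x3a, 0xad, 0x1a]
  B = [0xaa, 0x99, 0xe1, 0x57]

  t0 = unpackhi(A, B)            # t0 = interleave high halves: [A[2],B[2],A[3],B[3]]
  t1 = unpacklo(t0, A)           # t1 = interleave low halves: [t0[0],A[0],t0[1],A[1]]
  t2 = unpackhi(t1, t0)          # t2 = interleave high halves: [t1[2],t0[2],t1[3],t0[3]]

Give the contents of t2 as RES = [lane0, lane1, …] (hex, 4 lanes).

→ t0 |ad|e1|1a|57|
→ t1 |ad|9d|e1|3a|
→ t2 |e1|1a|3a|57|

RES = [0xe1, 0x1a, 0x3a, 0x57]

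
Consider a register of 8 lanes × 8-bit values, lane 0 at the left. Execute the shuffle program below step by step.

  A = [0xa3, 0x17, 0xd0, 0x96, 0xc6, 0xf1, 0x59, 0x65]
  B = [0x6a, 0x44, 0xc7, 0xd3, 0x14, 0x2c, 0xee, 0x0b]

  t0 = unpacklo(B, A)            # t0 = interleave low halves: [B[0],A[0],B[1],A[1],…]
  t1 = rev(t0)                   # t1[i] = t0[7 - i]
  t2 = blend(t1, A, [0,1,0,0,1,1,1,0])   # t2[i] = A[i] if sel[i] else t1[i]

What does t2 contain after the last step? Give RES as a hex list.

t0 = [0x6a, 0xa3, 0x44, 0x17, 0xc7, 0xd0, 0xd3, 0x96]
t1 = [0x96, 0xd3, 0xd0, 0xc7, 0x17, 0x44, 0xa3, 0x6a]
t2 = [0x96, 0x17, 0xd0, 0xc7, 0xc6, 0xf1, 0x59, 0x6a]

RES = [0x96, 0x17, 0xd0, 0xc7, 0xc6, 0xf1, 0x59, 0x6a]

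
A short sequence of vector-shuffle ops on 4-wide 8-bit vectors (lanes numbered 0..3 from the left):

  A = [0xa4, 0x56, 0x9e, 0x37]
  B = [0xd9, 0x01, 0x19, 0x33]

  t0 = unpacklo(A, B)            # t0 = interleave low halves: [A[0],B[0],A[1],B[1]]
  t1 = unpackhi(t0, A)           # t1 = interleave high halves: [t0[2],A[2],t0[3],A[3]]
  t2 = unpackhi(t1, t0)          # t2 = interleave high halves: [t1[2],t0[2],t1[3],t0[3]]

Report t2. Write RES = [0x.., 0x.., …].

→ t0 |a4|d9|56|01|
→ t1 |56|9e|01|37|
→ t2 |01|56|37|01|

RES = [ 0x01  0x56  0x37  0x01 ]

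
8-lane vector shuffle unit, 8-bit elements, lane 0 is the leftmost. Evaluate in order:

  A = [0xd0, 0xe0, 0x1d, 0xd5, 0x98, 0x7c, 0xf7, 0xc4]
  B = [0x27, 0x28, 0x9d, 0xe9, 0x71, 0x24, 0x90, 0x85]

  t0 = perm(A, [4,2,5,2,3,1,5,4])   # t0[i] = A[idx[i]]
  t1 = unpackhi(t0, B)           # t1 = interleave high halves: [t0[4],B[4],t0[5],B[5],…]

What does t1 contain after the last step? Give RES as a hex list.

t0 = [0x98, 0x1d, 0x7c, 0x1d, 0xd5, 0xe0, 0x7c, 0x98]
t1 = [0xd5, 0x71, 0xe0, 0x24, 0x7c, 0x90, 0x98, 0x85]

RES = [0xd5, 0x71, 0xe0, 0x24, 0x7c, 0x90, 0x98, 0x85]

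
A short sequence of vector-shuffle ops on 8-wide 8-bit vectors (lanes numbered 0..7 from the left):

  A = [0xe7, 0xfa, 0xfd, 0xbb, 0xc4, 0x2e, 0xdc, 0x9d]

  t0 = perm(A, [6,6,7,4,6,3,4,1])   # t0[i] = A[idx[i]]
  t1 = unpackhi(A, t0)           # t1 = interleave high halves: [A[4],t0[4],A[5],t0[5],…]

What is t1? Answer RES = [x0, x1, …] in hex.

RES = [0xc4, 0xdc, 0x2e, 0xbb, 0xdc, 0xc4, 0x9d, 0xfa]

  t0: dc dc 9d c4 dc bb c4 fa
  t1: c4 dc 2e bb dc c4 9d fa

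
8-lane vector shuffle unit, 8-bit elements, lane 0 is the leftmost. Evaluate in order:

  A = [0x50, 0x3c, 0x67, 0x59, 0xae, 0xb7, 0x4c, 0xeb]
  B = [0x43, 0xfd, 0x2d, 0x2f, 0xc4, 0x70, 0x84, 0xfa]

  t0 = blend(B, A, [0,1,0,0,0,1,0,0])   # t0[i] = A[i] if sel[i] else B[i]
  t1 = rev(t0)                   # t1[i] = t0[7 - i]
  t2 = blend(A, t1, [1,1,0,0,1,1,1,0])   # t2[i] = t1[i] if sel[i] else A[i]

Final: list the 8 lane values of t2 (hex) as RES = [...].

→ t0 |43|3c|2d|2f|c4|b7|84|fa|
→ t1 |fa|84|b7|c4|2f|2d|3c|43|
→ t2 |fa|84|67|59|2f|2d|3c|eb|

RES = [ 0xfa  0x84  0x67  0x59  0x2f  0x2d  0x3c  0xeb ]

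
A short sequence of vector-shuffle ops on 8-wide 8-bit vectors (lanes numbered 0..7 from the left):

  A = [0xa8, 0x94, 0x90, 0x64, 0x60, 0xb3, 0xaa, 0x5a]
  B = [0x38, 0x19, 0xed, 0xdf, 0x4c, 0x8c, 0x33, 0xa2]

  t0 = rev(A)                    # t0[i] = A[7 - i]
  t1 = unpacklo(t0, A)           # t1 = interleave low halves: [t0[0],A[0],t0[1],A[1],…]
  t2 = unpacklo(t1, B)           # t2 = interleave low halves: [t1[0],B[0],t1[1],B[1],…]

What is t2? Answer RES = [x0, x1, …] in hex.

RES = [ 0x5a  0x38  0xa8  0x19  0xaa  0xed  0x94  0xdf ]

t0 = [0x5a, 0xaa, 0xb3, 0x60, 0x64, 0x90, 0x94, 0xa8]
t1 = [0x5a, 0xa8, 0xaa, 0x94, 0xb3, 0x90, 0x60, 0x64]
t2 = [0x5a, 0x38, 0xa8, 0x19, 0xaa, 0xed, 0x94, 0xdf]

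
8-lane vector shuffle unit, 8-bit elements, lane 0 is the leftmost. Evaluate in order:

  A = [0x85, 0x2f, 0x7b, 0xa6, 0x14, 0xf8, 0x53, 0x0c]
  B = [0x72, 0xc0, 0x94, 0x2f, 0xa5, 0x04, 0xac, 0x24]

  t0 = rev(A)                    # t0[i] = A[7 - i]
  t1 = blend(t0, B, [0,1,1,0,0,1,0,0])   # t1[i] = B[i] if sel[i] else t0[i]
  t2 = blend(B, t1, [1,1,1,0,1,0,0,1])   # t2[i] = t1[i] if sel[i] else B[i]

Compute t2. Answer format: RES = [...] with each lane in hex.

→ t0 |0c|53|f8|14|a6|7b|2f|85|
→ t1 |0c|c0|94|14|a6|04|2f|85|
→ t2 |0c|c0|94|2f|a6|04|ac|85|

RES = [0x0c, 0xc0, 0x94, 0x2f, 0xa6, 0x04, 0xac, 0x85]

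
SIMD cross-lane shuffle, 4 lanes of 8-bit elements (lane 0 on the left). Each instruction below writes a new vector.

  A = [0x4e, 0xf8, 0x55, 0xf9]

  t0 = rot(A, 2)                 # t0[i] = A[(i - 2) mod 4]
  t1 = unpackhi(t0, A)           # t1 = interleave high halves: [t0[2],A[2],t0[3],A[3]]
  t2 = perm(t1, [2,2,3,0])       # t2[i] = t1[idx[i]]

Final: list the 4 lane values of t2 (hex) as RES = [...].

→ t0 |55|f9|4e|f8|
→ t1 |4e|55|f8|f9|
→ t2 |f8|f8|f9|4e|

RES = [ 0xf8  0xf8  0xf9  0x4e ]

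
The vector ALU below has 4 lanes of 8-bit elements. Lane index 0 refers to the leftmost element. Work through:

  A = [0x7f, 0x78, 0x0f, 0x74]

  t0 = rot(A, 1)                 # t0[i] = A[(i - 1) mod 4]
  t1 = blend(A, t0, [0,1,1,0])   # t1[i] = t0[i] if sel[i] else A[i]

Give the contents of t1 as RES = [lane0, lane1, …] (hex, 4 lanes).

RES = [0x7f, 0x7f, 0x78, 0x74]

t0 = [0x74, 0x7f, 0x78, 0x0f]
t1 = [0x7f, 0x7f, 0x78, 0x74]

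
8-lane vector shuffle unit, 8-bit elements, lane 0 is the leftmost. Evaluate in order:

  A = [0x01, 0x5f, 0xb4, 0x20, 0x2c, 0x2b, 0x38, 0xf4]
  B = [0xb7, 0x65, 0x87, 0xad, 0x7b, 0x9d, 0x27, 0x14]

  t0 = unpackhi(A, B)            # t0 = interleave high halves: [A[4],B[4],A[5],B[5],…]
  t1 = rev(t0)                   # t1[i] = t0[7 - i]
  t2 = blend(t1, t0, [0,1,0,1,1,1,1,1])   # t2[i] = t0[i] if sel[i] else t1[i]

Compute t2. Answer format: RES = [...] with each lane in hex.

  t0: 2c 7b 2b 9d 38 27 f4 14
  t1: 14 f4 27 38 9d 2b 7b 2c
  t2: 14 7b 27 9d 38 27 f4 14

RES = [ 0x14  0x7b  0x27  0x9d  0x38  0x27  0xf4  0x14 ]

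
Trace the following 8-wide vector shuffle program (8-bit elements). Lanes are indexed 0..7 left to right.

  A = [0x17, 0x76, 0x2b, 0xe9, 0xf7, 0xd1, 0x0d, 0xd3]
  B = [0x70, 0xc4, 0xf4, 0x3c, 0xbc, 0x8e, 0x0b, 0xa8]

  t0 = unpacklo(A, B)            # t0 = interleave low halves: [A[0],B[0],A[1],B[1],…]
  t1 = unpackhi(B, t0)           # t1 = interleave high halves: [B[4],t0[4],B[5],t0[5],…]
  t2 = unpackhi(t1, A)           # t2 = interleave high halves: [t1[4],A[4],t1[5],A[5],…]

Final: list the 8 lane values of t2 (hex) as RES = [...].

RES = [ 0x0b  0xf7  0xe9  0xd1  0xa8  0x0d  0x3c  0xd3 ]

t0 = [0x17, 0x70, 0x76, 0xc4, 0x2b, 0xf4, 0xe9, 0x3c]
t1 = [0xbc, 0x2b, 0x8e, 0xf4, 0x0b, 0xe9, 0xa8, 0x3c]
t2 = [0x0b, 0xf7, 0xe9, 0xd1, 0xa8, 0x0d, 0x3c, 0xd3]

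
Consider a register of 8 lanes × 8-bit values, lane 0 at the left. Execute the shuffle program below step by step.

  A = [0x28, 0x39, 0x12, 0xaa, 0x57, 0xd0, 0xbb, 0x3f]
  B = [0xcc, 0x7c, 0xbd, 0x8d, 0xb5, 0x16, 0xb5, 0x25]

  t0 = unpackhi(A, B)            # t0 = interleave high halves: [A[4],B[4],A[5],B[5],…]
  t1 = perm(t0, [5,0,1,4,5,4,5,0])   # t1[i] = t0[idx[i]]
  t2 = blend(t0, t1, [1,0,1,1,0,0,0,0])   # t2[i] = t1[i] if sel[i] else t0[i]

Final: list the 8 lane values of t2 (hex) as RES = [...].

  t0: 57 b5 d0 16 bb b5 3f 25
  t1: b5 57 b5 bb b5 bb b5 57
  t2: b5 b5 b5 bb bb b5 3f 25

RES = [ 0xb5  0xb5  0xb5  0xbb  0xbb  0xb5  0x3f  0x25 ]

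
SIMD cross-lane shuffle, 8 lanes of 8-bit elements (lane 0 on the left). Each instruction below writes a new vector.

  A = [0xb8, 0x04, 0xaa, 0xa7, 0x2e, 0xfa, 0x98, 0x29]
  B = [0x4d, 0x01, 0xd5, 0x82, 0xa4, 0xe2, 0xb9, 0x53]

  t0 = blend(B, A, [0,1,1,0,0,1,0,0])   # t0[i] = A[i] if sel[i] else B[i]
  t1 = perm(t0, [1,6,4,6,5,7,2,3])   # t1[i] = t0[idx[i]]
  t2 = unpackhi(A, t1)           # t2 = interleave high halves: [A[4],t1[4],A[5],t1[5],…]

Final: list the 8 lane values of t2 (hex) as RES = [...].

RES = [0x2e, 0xfa, 0xfa, 0x53, 0x98, 0xaa, 0x29, 0x82]

→ t0 |4d|04|aa|82|a4|fa|b9|53|
→ t1 |04|b9|a4|b9|fa|53|aa|82|
→ t2 |2e|fa|fa|53|98|aa|29|82|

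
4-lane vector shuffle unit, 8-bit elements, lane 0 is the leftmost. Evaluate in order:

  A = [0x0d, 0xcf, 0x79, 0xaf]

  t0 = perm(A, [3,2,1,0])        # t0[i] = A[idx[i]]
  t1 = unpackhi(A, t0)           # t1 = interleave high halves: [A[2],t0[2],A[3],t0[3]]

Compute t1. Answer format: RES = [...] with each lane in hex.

→ t0 |af|79|cf|0d|
→ t1 |79|cf|af|0d|

RES = [0x79, 0xcf, 0xaf, 0x0d]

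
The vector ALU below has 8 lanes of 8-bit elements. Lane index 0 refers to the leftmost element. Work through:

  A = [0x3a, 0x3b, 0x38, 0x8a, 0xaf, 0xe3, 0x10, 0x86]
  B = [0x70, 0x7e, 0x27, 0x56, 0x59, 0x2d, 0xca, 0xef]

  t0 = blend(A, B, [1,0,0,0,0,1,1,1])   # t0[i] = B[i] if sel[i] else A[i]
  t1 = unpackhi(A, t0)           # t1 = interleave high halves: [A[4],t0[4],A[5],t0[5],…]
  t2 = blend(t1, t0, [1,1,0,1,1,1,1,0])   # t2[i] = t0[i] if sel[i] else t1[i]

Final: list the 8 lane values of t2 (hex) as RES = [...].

RES = [ 0x70  0x3b  0xe3  0x8a  0xaf  0x2d  0xca  0xef ]

→ t0 |70|3b|38|8a|af|2d|ca|ef|
→ t1 |af|af|e3|2d|10|ca|86|ef|
→ t2 |70|3b|e3|8a|af|2d|ca|ef|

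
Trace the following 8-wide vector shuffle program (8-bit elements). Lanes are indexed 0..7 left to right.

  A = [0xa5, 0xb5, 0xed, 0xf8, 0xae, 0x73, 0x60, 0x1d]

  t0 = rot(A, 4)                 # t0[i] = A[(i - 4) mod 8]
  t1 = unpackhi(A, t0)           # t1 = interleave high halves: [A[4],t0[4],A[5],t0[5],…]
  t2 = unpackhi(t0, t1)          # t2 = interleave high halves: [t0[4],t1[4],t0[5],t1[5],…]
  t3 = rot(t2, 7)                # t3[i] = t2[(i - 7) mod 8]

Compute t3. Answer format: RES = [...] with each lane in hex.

t0 = [0xae, 0x73, 0x60, 0x1d, 0xa5, 0xb5, 0xed, 0xf8]
t1 = [0xae, 0xa5, 0x73, 0xb5, 0x60, 0xed, 0x1d, 0xf8]
t2 = [0xa5, 0x60, 0xb5, 0xed, 0xed, 0x1d, 0xf8, 0xf8]
t3 = [0x60, 0xb5, 0xed, 0xed, 0x1d, 0xf8, 0xf8, 0xa5]

RES = [0x60, 0xb5, 0xed, 0xed, 0x1d, 0xf8, 0xf8, 0xa5]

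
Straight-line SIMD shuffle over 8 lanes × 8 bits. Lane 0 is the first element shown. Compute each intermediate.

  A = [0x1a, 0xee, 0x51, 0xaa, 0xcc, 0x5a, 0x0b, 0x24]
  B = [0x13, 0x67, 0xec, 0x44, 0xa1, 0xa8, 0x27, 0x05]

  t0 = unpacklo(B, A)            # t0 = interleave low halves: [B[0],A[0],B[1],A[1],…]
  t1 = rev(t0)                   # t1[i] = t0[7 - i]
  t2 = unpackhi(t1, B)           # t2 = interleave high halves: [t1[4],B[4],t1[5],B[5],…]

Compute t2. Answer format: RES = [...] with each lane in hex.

  t0: 13 1a 67 ee ec 51 44 aa
  t1: aa 44 51 ec ee 67 1a 13
  t2: ee a1 67 a8 1a 27 13 05

RES = [ 0xee  0xa1  0x67  0xa8  0x1a  0x27  0x13  0x05 ]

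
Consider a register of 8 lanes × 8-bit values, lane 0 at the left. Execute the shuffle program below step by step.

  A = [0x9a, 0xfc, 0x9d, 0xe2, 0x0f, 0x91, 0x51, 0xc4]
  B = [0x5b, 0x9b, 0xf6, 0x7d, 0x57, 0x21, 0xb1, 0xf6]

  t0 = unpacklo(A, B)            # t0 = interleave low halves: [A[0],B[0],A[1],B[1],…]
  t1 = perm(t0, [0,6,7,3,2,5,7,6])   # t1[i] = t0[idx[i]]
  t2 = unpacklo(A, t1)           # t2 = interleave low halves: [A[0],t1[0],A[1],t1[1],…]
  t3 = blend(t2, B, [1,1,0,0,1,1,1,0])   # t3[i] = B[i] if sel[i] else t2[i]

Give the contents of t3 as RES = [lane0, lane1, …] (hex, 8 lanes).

RES = [ 0x5b  0x9b  0xfc  0xe2  0x57  0x21  0xb1  0x9b ]

  t0: 9a 5b fc 9b 9d f6 e2 7d
  t1: 9a e2 7d 9b fc f6 7d e2
  t2: 9a 9a fc e2 9d 7d e2 9b
  t3: 5b 9b fc e2 57 21 b1 9b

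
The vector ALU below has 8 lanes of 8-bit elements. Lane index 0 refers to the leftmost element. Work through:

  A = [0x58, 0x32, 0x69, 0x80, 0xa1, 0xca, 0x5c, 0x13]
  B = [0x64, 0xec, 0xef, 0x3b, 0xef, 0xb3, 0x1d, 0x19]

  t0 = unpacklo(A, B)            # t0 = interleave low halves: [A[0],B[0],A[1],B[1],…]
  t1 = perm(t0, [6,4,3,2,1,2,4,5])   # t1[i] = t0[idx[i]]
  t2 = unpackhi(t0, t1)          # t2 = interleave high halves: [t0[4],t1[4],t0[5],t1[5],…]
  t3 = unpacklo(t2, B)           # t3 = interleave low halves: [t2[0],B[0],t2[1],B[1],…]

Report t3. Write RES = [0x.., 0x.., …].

RES = [ 0x69  0x64  0x64  0xec  0xef  0xef  0x32  0x3b ]

→ t0 |58|64|32|ec|69|ef|80|3b|
→ t1 |80|69|ec|32|64|32|69|ef|
→ t2 |69|64|ef|32|80|69|3b|ef|
→ t3 |69|64|64|ec|ef|ef|32|3b|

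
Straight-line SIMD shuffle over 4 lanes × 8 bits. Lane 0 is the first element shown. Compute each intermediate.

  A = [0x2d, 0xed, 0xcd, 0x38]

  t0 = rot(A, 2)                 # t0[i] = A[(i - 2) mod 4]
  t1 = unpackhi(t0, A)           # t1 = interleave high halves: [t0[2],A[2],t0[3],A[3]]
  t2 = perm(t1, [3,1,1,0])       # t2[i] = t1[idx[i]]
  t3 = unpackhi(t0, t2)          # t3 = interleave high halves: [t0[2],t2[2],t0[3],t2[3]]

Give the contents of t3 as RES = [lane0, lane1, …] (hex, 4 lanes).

RES = [0x2d, 0xcd, 0xed, 0x2d]

t0 = [0xcd, 0x38, 0x2d, 0xed]
t1 = [0x2d, 0xcd, 0xed, 0x38]
t2 = [0x38, 0xcd, 0xcd, 0x2d]
t3 = [0x2d, 0xcd, 0xed, 0x2d]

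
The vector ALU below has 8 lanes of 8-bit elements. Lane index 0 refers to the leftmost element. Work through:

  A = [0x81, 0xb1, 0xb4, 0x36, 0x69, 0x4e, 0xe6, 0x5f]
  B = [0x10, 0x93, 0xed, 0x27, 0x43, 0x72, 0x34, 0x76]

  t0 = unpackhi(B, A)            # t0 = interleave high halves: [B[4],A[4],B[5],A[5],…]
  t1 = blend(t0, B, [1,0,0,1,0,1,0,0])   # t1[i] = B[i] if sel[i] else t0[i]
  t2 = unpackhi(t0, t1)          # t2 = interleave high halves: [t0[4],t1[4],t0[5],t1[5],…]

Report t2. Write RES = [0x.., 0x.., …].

  t0: 43 69 72 4e 34 e6 76 5f
  t1: 10 69 72 27 34 72 76 5f
  t2: 34 34 e6 72 76 76 5f 5f

RES = [ 0x34  0x34  0xe6  0x72  0x76  0x76  0x5f  0x5f ]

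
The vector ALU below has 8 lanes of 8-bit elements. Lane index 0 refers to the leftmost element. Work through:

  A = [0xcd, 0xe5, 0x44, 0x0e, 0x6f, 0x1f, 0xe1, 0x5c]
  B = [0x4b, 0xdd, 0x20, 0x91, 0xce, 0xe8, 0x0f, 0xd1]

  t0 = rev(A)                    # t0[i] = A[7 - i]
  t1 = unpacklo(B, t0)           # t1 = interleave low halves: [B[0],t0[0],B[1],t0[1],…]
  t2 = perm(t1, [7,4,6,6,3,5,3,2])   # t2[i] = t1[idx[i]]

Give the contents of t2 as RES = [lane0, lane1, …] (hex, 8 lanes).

RES = [ 0x6f  0x20  0x91  0x91  0xe1  0x1f  0xe1  0xdd ]

→ t0 |5c|e1|1f|6f|0e|44|e5|cd|
→ t1 |4b|5c|dd|e1|20|1f|91|6f|
→ t2 |6f|20|91|91|e1|1f|e1|dd|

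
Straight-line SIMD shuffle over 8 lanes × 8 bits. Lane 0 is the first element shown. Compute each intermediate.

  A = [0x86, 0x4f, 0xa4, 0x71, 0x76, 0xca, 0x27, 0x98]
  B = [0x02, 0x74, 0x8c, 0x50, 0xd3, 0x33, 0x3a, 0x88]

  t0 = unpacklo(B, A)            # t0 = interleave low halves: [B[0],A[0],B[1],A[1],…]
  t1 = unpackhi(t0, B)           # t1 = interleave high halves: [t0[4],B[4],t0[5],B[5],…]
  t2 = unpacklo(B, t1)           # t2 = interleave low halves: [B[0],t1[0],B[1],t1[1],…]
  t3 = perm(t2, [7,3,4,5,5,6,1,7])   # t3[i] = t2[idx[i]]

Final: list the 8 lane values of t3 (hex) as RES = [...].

RES = [ 0x33  0xd3  0x8c  0xa4  0xa4  0x50  0x8c  0x33 ]

  t0: 02 86 74 4f 8c a4 50 71
  t1: 8c d3 a4 33 50 3a 71 88
  t2: 02 8c 74 d3 8c a4 50 33
  t3: 33 d3 8c a4 a4 50 8c 33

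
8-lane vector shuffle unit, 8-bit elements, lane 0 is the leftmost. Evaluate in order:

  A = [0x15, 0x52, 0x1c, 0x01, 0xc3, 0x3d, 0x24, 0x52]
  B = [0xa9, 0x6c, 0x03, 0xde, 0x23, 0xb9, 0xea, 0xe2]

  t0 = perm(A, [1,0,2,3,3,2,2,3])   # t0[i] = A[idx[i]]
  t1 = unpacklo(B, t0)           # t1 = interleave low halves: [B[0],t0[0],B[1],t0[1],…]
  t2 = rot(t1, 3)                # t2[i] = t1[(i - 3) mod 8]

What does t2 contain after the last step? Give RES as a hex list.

RES = [ 0x1c  0xde  0x01  0xa9  0x52  0x6c  0x15  0x03 ]

t0 = [0x52, 0x15, 0x1c, 0x01, 0x01, 0x1c, 0x1c, 0x01]
t1 = [0xa9, 0x52, 0x6c, 0x15, 0x03, 0x1c, 0xde, 0x01]
t2 = [0x1c, 0xde, 0x01, 0xa9, 0x52, 0x6c, 0x15, 0x03]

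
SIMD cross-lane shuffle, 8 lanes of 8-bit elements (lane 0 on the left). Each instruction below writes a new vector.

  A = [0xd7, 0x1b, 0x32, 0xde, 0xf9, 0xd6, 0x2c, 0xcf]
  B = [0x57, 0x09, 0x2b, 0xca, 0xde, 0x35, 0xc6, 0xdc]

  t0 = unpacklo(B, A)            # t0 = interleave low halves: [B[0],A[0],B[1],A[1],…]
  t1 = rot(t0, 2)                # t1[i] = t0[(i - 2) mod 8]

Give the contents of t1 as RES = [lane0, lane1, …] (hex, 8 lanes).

t0 = [0x57, 0xd7, 0x09, 0x1b, 0x2b, 0x32, 0xca, 0xde]
t1 = [0xca, 0xde, 0x57, 0xd7, 0x09, 0x1b, 0x2b, 0x32]

RES = [ 0xca  0xde  0x57  0xd7  0x09  0x1b  0x2b  0x32 ]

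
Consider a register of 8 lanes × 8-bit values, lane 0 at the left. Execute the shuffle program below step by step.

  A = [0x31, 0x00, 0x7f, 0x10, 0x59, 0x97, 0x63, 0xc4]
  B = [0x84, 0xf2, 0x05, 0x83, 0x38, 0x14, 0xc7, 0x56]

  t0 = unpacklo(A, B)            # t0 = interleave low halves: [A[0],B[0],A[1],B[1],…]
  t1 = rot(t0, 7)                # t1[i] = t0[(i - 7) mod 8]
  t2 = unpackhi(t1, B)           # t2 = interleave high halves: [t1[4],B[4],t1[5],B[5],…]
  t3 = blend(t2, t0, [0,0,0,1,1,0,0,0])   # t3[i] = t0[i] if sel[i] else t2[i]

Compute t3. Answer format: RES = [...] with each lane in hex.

RES = [0x05, 0x38, 0x10, 0xf2, 0x7f, 0xc7, 0x31, 0x56]

t0 = [0x31, 0x84, 0x00, 0xf2, 0x7f, 0x05, 0x10, 0x83]
t1 = [0x84, 0x00, 0xf2, 0x7f, 0x05, 0x10, 0x83, 0x31]
t2 = [0x05, 0x38, 0x10, 0x14, 0x83, 0xc7, 0x31, 0x56]
t3 = [0x05, 0x38, 0x10, 0xf2, 0x7f, 0xc7, 0x31, 0x56]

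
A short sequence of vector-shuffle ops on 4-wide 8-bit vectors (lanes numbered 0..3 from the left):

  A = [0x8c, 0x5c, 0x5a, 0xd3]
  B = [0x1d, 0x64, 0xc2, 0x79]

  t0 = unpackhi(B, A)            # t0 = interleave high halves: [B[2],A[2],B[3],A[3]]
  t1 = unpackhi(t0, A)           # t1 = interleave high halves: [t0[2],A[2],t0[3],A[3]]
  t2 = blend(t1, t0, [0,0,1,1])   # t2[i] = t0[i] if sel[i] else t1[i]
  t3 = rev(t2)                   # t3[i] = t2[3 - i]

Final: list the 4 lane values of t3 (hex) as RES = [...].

RES = [ 0xd3  0x79  0x5a  0x79 ]

t0 = [0xc2, 0x5a, 0x79, 0xd3]
t1 = [0x79, 0x5a, 0xd3, 0xd3]
t2 = [0x79, 0x5a, 0x79, 0xd3]
t3 = [0xd3, 0x79, 0x5a, 0x79]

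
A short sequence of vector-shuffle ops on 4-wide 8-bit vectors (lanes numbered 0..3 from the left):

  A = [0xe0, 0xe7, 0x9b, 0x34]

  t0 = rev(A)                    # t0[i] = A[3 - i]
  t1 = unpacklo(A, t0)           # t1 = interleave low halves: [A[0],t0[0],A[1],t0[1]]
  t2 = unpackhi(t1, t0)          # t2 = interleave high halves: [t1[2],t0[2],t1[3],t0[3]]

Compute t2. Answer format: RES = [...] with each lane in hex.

t0 = [0x34, 0x9b, 0xe7, 0xe0]
t1 = [0xe0, 0x34, 0xe7, 0x9b]
t2 = [0xe7, 0xe7, 0x9b, 0xe0]

RES = [ 0xe7  0xe7  0x9b  0xe0 ]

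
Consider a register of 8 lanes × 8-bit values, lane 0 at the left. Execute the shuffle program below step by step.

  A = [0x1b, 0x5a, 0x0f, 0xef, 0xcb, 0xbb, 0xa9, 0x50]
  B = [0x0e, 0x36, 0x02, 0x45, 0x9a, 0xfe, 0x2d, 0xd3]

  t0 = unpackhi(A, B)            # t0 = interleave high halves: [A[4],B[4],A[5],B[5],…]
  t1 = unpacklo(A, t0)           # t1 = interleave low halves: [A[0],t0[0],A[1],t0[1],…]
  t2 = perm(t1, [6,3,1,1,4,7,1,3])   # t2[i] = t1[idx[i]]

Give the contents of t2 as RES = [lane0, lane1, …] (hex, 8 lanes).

→ t0 |cb|9a|bb|fe|a9|2d|50|d3|
→ t1 |1b|cb|5a|9a|0f|bb|ef|fe|
→ t2 |ef|9a|cb|cb|0f|fe|cb|9a|

RES = [ 0xef  0x9a  0xcb  0xcb  0x0f  0xfe  0xcb  0x9a ]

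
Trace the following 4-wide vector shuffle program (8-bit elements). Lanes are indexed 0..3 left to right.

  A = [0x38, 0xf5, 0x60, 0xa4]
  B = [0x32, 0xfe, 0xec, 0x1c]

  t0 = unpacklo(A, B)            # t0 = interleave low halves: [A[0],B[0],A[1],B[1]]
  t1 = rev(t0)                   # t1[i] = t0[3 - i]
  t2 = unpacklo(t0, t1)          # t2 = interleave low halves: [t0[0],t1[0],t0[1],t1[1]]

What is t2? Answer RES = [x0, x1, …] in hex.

t0 = [0x38, 0x32, 0xf5, 0xfe]
t1 = [0xfe, 0xf5, 0x32, 0x38]
t2 = [0x38, 0xfe, 0x32, 0xf5]

RES = [ 0x38  0xfe  0x32  0xf5 ]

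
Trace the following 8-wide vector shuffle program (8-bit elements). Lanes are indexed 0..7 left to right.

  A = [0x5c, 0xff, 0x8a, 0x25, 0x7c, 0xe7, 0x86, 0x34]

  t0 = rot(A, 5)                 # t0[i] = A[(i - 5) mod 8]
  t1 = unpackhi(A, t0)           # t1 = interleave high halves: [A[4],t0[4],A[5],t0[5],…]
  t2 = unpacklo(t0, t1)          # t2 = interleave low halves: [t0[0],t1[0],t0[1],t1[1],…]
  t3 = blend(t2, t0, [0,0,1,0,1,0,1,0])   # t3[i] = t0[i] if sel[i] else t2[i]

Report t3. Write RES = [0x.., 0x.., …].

  t0: 25 7c e7 86 34 5c ff 8a
  t1: 7c 34 e7 5c 86 ff 34 8a
  t2: 25 7c 7c 34 e7 e7 86 5c
  t3: 25 7c e7 34 34 e7 ff 5c

RES = [ 0x25  0x7c  0xe7  0x34  0x34  0xe7  0xff  0x5c ]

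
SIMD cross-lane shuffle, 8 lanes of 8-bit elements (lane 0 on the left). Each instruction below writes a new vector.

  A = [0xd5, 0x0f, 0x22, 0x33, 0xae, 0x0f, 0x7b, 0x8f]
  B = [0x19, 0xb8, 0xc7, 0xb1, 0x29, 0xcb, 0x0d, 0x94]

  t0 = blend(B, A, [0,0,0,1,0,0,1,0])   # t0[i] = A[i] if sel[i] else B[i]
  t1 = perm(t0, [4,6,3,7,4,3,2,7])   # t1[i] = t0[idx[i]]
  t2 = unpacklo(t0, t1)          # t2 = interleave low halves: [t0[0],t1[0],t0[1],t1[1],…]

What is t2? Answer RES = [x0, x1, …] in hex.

RES = [0x19, 0x29, 0xb8, 0x7b, 0xc7, 0x33, 0x33, 0x94]

→ t0 |19|b8|c7|33|29|cb|7b|94|
→ t1 |29|7b|33|94|29|33|c7|94|
→ t2 |19|29|b8|7b|c7|33|33|94|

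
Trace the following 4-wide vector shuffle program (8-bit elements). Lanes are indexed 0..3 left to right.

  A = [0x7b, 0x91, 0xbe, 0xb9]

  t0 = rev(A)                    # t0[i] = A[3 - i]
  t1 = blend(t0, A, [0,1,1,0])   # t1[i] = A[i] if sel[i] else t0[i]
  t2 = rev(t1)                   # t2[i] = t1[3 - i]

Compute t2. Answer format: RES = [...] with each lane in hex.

RES = [0x7b, 0xbe, 0x91, 0xb9]

→ t0 |b9|be|91|7b|
→ t1 |b9|91|be|7b|
→ t2 |7b|be|91|b9|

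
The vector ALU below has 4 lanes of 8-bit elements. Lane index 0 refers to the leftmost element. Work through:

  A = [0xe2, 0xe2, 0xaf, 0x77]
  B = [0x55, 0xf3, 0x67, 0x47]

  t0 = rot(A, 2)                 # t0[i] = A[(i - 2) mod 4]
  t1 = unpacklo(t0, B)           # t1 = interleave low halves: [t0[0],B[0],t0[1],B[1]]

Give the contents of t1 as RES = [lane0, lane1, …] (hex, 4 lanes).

RES = [ 0xaf  0x55  0x77  0xf3 ]

→ t0 |af|77|e2|e2|
→ t1 |af|55|77|f3|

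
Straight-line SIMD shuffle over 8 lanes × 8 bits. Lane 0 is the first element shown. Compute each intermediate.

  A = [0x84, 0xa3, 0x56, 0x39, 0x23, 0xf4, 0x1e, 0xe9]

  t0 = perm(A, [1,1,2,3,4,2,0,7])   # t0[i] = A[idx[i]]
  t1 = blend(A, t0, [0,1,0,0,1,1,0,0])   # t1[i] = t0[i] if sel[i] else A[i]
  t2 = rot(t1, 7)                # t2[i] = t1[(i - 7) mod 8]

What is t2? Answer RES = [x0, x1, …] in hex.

RES = [0xa3, 0x56, 0x39, 0x23, 0x56, 0x1e, 0xe9, 0x84]

  t0: a3 a3 56 39 23 56 84 e9
  t1: 84 a3 56 39 23 56 1e e9
  t2: a3 56 39 23 56 1e e9 84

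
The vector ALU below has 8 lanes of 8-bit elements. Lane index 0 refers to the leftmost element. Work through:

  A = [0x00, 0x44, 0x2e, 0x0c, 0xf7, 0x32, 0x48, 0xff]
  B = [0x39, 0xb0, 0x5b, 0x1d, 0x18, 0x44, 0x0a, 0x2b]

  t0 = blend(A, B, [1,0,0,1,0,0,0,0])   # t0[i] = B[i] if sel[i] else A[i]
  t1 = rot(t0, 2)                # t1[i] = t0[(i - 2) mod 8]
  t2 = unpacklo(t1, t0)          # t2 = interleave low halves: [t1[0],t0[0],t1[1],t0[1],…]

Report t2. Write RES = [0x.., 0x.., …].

→ t0 |39|44|2e|1d|f7|32|48|ff|
→ t1 |48|ff|39|44|2e|1d|f7|32|
→ t2 |48|39|ff|44|39|2e|44|1d|

RES = [0x48, 0x39, 0xff, 0x44, 0x39, 0x2e, 0x44, 0x1d]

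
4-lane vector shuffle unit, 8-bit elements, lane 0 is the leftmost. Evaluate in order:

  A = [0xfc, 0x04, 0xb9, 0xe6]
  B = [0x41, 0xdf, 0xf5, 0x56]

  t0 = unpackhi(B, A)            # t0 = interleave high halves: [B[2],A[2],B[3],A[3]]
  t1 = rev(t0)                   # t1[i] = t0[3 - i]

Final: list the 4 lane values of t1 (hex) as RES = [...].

RES = [ 0xe6  0x56  0xb9  0xf5 ]

t0 = [0xf5, 0xb9, 0x56, 0xe6]
t1 = [0xe6, 0x56, 0xb9, 0xf5]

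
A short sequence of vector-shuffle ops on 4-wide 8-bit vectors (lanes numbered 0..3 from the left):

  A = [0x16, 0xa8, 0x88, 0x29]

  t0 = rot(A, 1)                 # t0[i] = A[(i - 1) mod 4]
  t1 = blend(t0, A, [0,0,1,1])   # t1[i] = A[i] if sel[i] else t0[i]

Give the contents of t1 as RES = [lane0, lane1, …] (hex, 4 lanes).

t0 = [0x29, 0x16, 0xa8, 0x88]
t1 = [0x29, 0x16, 0x88, 0x29]

RES = [0x29, 0x16, 0x88, 0x29]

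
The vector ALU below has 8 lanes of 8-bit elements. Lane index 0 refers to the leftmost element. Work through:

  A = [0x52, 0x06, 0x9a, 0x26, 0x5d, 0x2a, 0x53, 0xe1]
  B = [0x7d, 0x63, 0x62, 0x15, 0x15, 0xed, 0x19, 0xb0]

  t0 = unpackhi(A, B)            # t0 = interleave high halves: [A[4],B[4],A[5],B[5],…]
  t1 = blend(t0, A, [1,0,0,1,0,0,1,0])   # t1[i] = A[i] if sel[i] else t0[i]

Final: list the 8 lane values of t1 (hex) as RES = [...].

RES = [0x52, 0x15, 0x2a, 0x26, 0x53, 0x19, 0x53, 0xb0]

  t0: 5d 15 2a ed 53 19 e1 b0
  t1: 52 15 2a 26 53 19 53 b0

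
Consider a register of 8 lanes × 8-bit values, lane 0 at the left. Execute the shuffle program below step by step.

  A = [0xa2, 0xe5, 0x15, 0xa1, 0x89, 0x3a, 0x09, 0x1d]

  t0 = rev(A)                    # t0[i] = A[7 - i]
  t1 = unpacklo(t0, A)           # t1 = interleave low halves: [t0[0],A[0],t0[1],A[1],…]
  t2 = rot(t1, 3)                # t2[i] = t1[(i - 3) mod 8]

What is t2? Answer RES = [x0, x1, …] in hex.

RES = [0x15, 0x89, 0xa1, 0x1d, 0xa2, 0x09, 0xe5, 0x3a]

  t0: 1d 09 3a 89 a1 15 e5 a2
  t1: 1d a2 09 e5 3a 15 89 a1
  t2: 15 89 a1 1d a2 09 e5 3a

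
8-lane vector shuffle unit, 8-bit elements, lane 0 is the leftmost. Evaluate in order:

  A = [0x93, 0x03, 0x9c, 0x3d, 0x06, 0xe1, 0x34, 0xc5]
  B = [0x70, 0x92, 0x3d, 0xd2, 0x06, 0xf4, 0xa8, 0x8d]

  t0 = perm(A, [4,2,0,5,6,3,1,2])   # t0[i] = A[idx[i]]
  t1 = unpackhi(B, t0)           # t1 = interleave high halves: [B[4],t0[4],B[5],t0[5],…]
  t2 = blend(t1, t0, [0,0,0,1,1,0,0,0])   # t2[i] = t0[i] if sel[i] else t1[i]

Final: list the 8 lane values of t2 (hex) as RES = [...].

→ t0 |06|9c|93|e1|34|3d|03|9c|
→ t1 |06|34|f4|3d|a8|03|8d|9c|
→ t2 |06|34|f4|e1|34|03|8d|9c|

RES = [ 0x06  0x34  0xf4  0xe1  0x34  0x03  0x8d  0x9c ]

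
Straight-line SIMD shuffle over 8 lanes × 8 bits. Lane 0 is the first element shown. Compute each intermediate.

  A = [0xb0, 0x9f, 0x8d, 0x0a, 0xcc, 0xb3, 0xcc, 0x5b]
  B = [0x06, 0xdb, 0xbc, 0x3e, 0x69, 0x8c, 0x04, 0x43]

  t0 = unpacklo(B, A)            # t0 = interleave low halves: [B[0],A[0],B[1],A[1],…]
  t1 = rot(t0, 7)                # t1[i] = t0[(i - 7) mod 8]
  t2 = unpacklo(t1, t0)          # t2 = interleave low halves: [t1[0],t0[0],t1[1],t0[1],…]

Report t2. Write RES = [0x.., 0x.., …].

RES = [0xb0, 0x06, 0xdb, 0xb0, 0x9f, 0xdb, 0xbc, 0x9f]

→ t0 |06|b0|db|9f|bc|8d|3e|0a|
→ t1 |b0|db|9f|bc|8d|3e|0a|06|
→ t2 |b0|06|db|b0|9f|db|bc|9f|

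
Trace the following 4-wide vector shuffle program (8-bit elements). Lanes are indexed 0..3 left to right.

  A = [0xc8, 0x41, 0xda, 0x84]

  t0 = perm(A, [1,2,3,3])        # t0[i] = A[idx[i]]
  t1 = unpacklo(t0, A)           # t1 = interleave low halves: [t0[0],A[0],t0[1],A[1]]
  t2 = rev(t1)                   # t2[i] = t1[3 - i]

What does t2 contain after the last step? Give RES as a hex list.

→ t0 |41|da|84|84|
→ t1 |41|c8|da|41|
→ t2 |41|da|c8|41|

RES = [ 0x41  0xda  0xc8  0x41 ]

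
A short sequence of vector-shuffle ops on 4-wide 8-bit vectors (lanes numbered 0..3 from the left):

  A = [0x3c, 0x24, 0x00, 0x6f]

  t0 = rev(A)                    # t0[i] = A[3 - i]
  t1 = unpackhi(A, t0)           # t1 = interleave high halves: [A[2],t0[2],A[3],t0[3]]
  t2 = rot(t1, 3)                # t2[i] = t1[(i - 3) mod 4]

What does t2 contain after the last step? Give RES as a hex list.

t0 = [0x6f, 0x00, 0x24, 0x3c]
t1 = [0x00, 0x24, 0x6f, 0x3c]
t2 = [0x24, 0x6f, 0x3c, 0x00]

RES = [ 0x24  0x6f  0x3c  0x00 ]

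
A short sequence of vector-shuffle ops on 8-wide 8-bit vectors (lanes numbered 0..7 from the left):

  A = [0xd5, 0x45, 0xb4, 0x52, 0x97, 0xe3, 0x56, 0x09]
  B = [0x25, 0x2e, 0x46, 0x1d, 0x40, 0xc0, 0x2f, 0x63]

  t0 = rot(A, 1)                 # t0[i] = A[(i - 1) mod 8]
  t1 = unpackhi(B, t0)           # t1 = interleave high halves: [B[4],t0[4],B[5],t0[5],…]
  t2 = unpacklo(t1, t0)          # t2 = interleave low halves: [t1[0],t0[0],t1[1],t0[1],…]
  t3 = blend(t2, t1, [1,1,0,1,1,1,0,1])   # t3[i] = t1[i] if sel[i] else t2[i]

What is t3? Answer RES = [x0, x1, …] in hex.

t0 = [0x09, 0xd5, 0x45, 0xb4, 0x52, 0x97, 0xe3, 0x56]
t1 = [0x40, 0x52, 0xc0, 0x97, 0x2f, 0xe3, 0x63, 0x56]
t2 = [0x40, 0x09, 0x52, 0xd5, 0xc0, 0x45, 0x97, 0xb4]
t3 = [0x40, 0x52, 0x52, 0x97, 0x2f, 0xe3, 0x97, 0x56]

RES = [0x40, 0x52, 0x52, 0x97, 0x2f, 0xe3, 0x97, 0x56]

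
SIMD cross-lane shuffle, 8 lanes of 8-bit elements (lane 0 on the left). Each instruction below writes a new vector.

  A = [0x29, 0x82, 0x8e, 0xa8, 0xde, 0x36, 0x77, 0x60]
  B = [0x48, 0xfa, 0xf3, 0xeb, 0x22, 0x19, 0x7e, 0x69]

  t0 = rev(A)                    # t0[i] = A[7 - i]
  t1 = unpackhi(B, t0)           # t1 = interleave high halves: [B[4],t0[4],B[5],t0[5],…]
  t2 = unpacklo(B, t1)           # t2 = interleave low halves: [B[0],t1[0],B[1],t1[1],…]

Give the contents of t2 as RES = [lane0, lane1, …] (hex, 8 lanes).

RES = [0x48, 0x22, 0xfa, 0xa8, 0xf3, 0x19, 0xeb, 0x8e]

  t0: 60 77 36 de a8 8e 82 29
  t1: 22 a8 19 8e 7e 82 69 29
  t2: 48 22 fa a8 f3 19 eb 8e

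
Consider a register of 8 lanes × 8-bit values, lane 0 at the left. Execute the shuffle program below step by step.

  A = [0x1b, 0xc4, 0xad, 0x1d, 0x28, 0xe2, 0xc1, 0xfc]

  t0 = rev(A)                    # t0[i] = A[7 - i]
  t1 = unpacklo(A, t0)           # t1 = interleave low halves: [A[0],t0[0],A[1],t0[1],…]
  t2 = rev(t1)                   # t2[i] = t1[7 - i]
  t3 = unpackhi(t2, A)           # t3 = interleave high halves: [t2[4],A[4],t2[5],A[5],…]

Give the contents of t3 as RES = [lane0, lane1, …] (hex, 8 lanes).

  t0: fc c1 e2 28 1d ad c4 1b
  t1: 1b fc c4 c1 ad e2 1d 28
  t2: 28 1d e2 ad c1 c4 fc 1b
  t3: c1 28 c4 e2 fc c1 1b fc

RES = [0xc1, 0x28, 0xc4, 0xe2, 0xfc, 0xc1, 0x1b, 0xfc]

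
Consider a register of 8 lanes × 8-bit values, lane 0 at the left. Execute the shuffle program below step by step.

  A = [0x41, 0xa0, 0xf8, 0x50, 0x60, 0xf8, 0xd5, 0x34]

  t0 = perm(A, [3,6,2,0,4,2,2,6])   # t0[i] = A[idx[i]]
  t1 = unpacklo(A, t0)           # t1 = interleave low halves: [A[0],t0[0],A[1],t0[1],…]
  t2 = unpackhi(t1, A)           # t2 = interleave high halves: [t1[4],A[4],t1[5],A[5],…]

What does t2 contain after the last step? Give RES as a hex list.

t0 = [0x50, 0xd5, 0xf8, 0x41, 0x60, 0xf8, 0xf8, 0xd5]
t1 = [0x41, 0x50, 0xa0, 0xd5, 0xf8, 0xf8, 0x50, 0x41]
t2 = [0xf8, 0x60, 0xf8, 0xf8, 0x50, 0xd5, 0x41, 0x34]

RES = [0xf8, 0x60, 0xf8, 0xf8, 0x50, 0xd5, 0x41, 0x34]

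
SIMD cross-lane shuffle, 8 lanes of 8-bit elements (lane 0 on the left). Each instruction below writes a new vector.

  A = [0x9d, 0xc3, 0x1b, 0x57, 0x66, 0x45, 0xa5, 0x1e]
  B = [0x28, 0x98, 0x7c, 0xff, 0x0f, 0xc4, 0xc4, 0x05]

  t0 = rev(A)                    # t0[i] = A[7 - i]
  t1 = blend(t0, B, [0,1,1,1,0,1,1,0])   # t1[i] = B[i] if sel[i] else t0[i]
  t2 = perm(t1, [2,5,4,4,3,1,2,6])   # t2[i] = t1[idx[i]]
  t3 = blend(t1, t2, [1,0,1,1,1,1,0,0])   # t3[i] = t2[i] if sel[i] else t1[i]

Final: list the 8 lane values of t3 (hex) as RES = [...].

RES = [0x7c, 0x98, 0x57, 0x57, 0xff, 0x98, 0xc4, 0x9d]

→ t0 |1e|a5|45|66|57|1b|c3|9d|
→ t1 |1e|98|7c|ff|57|c4|c4|9d|
→ t2 |7c|c4|57|57|ff|98|7c|c4|
→ t3 |7c|98|57|57|ff|98|c4|9d|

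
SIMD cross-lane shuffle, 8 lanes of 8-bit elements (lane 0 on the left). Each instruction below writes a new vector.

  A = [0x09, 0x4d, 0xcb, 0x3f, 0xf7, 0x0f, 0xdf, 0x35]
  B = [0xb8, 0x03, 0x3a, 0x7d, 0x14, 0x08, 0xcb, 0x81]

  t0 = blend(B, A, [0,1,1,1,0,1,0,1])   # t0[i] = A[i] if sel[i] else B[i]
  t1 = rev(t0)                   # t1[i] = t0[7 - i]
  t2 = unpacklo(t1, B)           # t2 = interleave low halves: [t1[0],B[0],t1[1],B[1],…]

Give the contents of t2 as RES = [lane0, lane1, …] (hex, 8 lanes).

→ t0 |b8|4d|cb|3f|14|0f|cb|35|
→ t1 |35|cb|0f|14|3f|cb|4d|b8|
→ t2 |35|b8|cb|03|0f|3a|14|7d|

RES = [ 0x35  0xb8  0xcb  0x03  0x0f  0x3a  0x14  0x7d ]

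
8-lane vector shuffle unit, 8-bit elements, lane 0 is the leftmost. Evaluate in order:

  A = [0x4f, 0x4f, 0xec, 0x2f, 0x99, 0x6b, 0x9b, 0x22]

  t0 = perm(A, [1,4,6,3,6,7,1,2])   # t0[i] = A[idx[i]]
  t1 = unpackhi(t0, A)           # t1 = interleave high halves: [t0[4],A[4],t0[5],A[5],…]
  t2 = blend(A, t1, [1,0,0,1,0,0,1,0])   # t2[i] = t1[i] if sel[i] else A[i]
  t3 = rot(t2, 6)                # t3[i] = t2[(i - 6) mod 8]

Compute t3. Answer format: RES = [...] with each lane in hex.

RES = [0xec, 0x6b, 0x99, 0x6b, 0xec, 0x22, 0x9b, 0x4f]

t0 = [0x4f, 0x99, 0x9b, 0x2f, 0x9b, 0x22, 0x4f, 0xec]
t1 = [0x9b, 0x99, 0x22, 0x6b, 0x4f, 0x9b, 0xec, 0x22]
t2 = [0x9b, 0x4f, 0xec, 0x6b, 0x99, 0x6b, 0xec, 0x22]
t3 = [0xec, 0x6b, 0x99, 0x6b, 0xec, 0x22, 0x9b, 0x4f]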